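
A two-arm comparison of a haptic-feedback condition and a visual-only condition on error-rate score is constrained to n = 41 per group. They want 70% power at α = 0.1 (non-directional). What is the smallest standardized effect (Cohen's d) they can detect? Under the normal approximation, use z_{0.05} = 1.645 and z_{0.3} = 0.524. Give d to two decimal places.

d_min ≈ 0.48

For two independent groups of n = 41 each: d_min = (z_{α/2} + z_β)·√(2/n).
z-sum = 1.645 + 0.524 = 2.169.
d_min = 2.169 × √(2/41) = 2.169 × 0.2209 = 0.479.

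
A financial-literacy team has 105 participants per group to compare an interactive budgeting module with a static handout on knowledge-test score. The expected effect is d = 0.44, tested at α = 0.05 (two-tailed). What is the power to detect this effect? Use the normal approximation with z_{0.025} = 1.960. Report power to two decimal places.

For two equal groups, power = Φ(d·√(n/2) − z_{α/2}).
d·√(n/2) = 0.44 × √(105/2) = 0.44 × 7.246 = 3.188.
z_β = 3.188 − 1.960 = 1.228.
Power = Φ(1.228) = 0.890.

power ≈ 0.89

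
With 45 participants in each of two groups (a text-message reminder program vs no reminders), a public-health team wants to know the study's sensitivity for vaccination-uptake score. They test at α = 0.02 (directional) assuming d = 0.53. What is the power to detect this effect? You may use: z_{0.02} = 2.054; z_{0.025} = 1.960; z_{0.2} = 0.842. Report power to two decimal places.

power ≈ 0.68

For two equal groups, power = Φ(d·√(n/2) − z_{α}).
d·√(n/2) = 0.53 × √(45/2) = 0.53 × 4.743 = 2.514.
z_β = 2.514 − 2.054 = 0.460.
Power = Φ(0.460) = 0.677.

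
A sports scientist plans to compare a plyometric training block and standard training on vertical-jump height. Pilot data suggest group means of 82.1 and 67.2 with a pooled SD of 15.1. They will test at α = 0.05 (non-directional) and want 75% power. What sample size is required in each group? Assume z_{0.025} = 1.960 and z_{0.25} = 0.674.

n = 15 per group

Cohen's d = |M₁ − M₂| / SD_pooled = |82.1 − 67.2| / 15.1 = 14.9 / 15.1 = 0.987.
For two independent groups with equal n: n = 2·((z_{α/2} + z_β) / d)².
z_{α/2} + z_β = 1.960 + 0.674 = 2.634.
n = 2 × (2.634 / 0.987)² = 2 × 2.669² = 2 × 7.12 = 14.2.
Round up to the next whole participant.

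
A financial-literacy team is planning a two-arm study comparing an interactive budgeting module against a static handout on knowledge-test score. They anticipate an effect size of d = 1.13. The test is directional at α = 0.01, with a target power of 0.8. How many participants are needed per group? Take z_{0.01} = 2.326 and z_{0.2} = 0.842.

For two independent groups with equal n: n = 2·((z_{α} + z_β) / d)².
z_{α} + z_β = 2.326 + 0.842 = 3.168.
n = 2 × (3.168 / 1.13)² = 2 × 2.804² = 2 × 7.86 = 15.7.
Round up to the next whole participant.

n = 16 per group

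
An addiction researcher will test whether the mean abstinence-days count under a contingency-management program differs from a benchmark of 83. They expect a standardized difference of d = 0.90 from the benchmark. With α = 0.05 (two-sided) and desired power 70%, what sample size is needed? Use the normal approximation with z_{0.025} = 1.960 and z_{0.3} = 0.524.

n = 8

For a one-sample test: n = ((z_{α/2} + z_β) / d)².
z_{α/2} + z_β = 1.960 + 0.524 = 2.484.
n = (2.484 / 0.90)² = 2.760² = 7.62.
Round up.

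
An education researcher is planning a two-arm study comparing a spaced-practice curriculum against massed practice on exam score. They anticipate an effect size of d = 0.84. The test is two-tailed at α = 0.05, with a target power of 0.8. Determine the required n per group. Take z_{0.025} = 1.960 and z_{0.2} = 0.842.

n = 23 per group

For two independent groups with equal n: n = 2·((z_{α/2} + z_β) / d)².
z_{α/2} + z_β = 1.960 + 0.842 = 2.802.
n = 2 × (2.802 / 0.84)² = 2 × 3.336² = 2 × 11.13 = 22.3.
Round up to the next whole participant.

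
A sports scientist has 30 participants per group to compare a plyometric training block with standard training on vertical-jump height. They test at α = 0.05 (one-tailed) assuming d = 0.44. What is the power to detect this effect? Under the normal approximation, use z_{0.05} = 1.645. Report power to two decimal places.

For two equal groups, power = Φ(d·√(n/2) − z_{α}).
d·√(n/2) = 0.44 × √(30/2) = 0.44 × 3.873 = 1.704.
z_β = 1.704 − 1.645 = 0.059.
Power = Φ(0.059) = 0.524.

power ≈ 0.52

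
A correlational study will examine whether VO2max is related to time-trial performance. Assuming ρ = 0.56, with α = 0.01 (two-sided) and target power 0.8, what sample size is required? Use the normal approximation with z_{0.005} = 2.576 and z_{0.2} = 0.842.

n = 33

Fisher's z: C = ½·ln((1+r)/(1−r)) = ½·ln(3.5455) = 0.6328.
n = ((z_{α/2} + z_β)/C)² + 3.
(2.576 + 0.842) / 0.6328 = 3.418 / 0.6328 = 5.401.
n = 5.401² + 3 = 29.18 + 3 = 32.2.
Round up.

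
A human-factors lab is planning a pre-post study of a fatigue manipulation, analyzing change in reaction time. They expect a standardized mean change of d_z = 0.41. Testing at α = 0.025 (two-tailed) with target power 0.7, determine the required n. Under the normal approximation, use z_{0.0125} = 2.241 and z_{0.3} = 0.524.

For a paired (one-sample on differences) test: n = ((z_{α/2} + z_β) / d)².
z_{α/2} + z_β = 2.241 + 0.524 = 2.765.
n = (2.765 / 0.41)² = 6.744² = 45.48.
Round up.

n = 46 pairs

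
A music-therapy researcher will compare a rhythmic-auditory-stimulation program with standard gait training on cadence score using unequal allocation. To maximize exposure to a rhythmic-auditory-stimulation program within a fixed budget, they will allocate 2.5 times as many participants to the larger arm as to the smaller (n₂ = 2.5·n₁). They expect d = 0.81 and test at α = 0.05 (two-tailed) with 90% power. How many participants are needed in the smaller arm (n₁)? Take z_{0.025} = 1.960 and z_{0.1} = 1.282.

With allocation ratio k = n₂/n₁ = 2.5, Var(x̄₁−x̄₂) = σ²(1/n₁ + 1/(k·n₁)) = σ²·(k+1)/(k·n₁).
So n₁ = (1 + 1/k)·((z_{α/2} + z_β)/d)² = 1.400 × (3.242/0.81)².
n₁ = 1.400 × 16.02 = 22.4.
Round up: n₁ = 23, giving n₂ = ⌈2.5 × 23⌉ = ⌈57.5⌉ = 58.

n₁ = 23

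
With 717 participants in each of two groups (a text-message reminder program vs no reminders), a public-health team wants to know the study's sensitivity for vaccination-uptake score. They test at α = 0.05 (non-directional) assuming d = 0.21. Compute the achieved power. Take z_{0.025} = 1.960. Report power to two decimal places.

power ≈ 0.98

For two equal groups, power = Φ(d·√(n/2) − z_{α/2}).
d·√(n/2) = 0.21 × √(717/2) = 0.21 × 18.934 = 3.976.
z_β = 3.976 − 1.960 = 2.016.
Power = Φ(2.016) = 0.978.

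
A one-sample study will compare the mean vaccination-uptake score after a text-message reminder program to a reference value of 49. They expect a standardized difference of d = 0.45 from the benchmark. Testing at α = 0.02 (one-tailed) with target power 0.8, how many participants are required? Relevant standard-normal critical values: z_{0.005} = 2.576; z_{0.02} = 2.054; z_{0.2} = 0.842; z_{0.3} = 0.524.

For a one-sample test: n = ((z_{α} + z_β) / d)².
z_{α} + z_β = 2.054 + 0.842 = 2.896.
n = (2.896 / 0.45)² = 6.436² = 41.42.
Round up.

n = 42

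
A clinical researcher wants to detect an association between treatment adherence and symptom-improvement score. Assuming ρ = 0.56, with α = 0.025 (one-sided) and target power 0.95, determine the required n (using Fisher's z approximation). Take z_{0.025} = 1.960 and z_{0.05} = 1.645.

Fisher's z: C = ½·ln((1+r)/(1−r)) = ½·ln(3.5455) = 0.6328.
n = ((z_{α} + z_β)/C)² + 3.
(1.960 + 1.645) / 0.6328 = 3.605 / 0.6328 = 5.697.
n = 5.697² + 3 = 32.45 + 3 = 35.5.
Round up.

n = 36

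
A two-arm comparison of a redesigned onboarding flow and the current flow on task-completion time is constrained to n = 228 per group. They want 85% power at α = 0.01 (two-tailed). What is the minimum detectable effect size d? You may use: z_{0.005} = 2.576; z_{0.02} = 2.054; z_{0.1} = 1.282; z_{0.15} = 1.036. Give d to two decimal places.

For two independent groups of n = 228 each: d_min = (z_{α/2} + z_β)·√(2/n).
z-sum = 2.576 + 1.036 = 3.612.
d_min = 3.612 × √(2/228) = 3.612 × 0.0937 = 0.338.

d_min ≈ 0.34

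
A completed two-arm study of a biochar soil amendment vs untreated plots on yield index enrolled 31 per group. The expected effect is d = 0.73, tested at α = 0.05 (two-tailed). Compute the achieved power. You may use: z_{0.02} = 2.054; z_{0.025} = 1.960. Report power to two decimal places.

power ≈ 0.82

For two equal groups, power = Φ(d·√(n/2) − z_{α/2}).
d·√(n/2) = 0.73 × √(31/2) = 0.73 × 3.937 = 2.874.
z_β = 2.874 − 1.960 = 0.914.
Power = Φ(0.914) = 0.820.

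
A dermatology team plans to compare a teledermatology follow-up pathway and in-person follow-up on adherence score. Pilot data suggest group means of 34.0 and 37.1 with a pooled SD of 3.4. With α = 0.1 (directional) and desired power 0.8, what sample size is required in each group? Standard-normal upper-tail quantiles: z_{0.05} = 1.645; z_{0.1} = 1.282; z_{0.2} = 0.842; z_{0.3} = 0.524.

Cohen's d = |M₁ − M₂| / SD_pooled = |34.0 − 37.1| / 3.4 = 3.1 / 3.4 = 0.912.
For two independent groups with equal n: n = 2·((z_{α} + z_β) / d)².
z_{α} + z_β = 1.282 + 0.842 = 2.124.
n = 2 × (2.124 / 0.912)² = 2 × 2.329² = 2 × 5.42 = 10.8.
Round up to the next whole participant.

n = 11 per group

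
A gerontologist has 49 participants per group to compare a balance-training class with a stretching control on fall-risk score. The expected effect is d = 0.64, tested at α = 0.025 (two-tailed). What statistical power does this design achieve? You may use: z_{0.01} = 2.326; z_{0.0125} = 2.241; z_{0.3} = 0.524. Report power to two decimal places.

For two equal groups, power = Φ(d·√(n/2) − z_{α/2}).
d·√(n/2) = 0.64 × √(49/2) = 0.64 × 4.950 = 3.168.
z_β = 3.168 − 2.241 = 0.927.
Power = Φ(0.927) = 0.823.

power ≈ 0.82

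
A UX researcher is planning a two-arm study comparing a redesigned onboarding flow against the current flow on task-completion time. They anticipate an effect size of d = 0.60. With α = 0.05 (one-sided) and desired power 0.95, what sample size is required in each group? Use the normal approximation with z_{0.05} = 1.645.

n = 61 per group

For two independent groups with equal n: n = 2·((z_{α} + z_β) / d)².
z_{α} + z_β = 1.645 + 1.645 = 3.290.
n = 2 × (3.290 / 0.60)² = 2 × 5.483² = 2 × 30.07 = 60.1.
Round up to the next whole participant.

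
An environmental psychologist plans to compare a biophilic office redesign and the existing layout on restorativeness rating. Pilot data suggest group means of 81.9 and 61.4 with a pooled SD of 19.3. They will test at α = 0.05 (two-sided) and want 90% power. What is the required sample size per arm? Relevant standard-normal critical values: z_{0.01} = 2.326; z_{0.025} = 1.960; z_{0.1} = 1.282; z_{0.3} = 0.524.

n = 19 per group

Cohen's d = |M₁ − M₂| / SD_pooled = |81.9 − 61.4| / 19.3 = 20.5 / 19.3 = 1.062.
For two independent groups with equal n: n = 2·((z_{α/2} + z_β) / d)².
z_{α/2} + z_β = 1.960 + 1.282 = 3.242.
n = 2 × (3.242 / 1.062)² = 2 × 3.053² = 2 × 9.32 = 18.6.
Round up to the next whole participant.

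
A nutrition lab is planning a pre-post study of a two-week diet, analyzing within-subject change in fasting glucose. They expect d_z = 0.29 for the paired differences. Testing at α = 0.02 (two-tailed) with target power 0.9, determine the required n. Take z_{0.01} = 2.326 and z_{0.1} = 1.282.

For a paired (one-sample on differences) test: n = ((z_{α/2} + z_β) / d)².
z_{α/2} + z_β = 2.326 + 1.282 = 3.608.
n = (3.608 / 0.29)² = 12.441² = 154.79.
Round up.

n = 155 pairs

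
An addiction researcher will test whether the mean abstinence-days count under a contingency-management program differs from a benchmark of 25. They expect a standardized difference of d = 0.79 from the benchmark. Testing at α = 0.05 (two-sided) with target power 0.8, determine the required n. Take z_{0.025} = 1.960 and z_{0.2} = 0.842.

n = 13

For a one-sample test: n = ((z_{α/2} + z_β) / d)².
z_{α/2} + z_β = 1.960 + 0.842 = 2.802.
n = (2.802 / 0.79)² = 3.547² = 12.58.
Round up.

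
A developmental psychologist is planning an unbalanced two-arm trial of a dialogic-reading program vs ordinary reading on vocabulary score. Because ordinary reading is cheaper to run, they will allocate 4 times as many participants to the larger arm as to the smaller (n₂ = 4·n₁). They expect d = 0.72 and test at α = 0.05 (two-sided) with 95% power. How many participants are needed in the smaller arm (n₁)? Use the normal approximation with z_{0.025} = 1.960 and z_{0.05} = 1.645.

With allocation ratio k = n₂/n₁ = 4, Var(x̄₁−x̄₂) = σ²(1/n₁ + 1/(k·n₁)) = σ²·(k+1)/(k·n₁).
So n₁ = (1 + 1/k)·((z_{α/2} + z_β)/d)² = 1.250 × (3.605/0.72)².
n₁ = 1.250 × 25.07 = 31.3.
Round up: n₁ = 32, giving n₂ = 4 × 32 = 128.

n₁ = 32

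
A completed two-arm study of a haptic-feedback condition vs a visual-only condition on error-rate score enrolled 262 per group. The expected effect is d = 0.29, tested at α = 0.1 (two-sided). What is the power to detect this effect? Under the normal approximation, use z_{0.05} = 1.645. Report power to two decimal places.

power ≈ 0.95

For two equal groups, power = Φ(d·√(n/2) − z_{α/2}).
d·√(n/2) = 0.29 × √(262/2) = 0.29 × 11.446 = 3.319.
z_β = 3.319 − 1.645 = 1.674.
Power = Φ(1.674) = 0.953.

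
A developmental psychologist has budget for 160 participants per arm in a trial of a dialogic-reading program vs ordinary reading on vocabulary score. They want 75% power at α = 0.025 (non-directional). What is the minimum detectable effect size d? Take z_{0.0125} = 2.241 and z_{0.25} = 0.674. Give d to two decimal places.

For two independent groups of n = 160 each: d_min = (z_{α/2} + z_β)·√(2/n).
z-sum = 2.241 + 0.674 = 2.915.
d_min = 2.915 × √(2/160) = 2.915 × 0.1118 = 0.326.

d_min ≈ 0.33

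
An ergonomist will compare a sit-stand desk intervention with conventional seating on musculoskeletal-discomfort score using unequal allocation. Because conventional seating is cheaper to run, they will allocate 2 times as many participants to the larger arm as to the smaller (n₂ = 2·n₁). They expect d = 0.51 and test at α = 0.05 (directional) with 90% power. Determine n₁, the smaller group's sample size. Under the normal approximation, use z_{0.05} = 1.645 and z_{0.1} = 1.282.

n₁ = 50

With allocation ratio k = n₂/n₁ = 2, Var(x̄₁−x̄₂) = σ²(1/n₁ + 1/(k·n₁)) = σ²·(k+1)/(k·n₁).
So n₁ = (1 + 1/k)·((z_{α} + z_β)/d)² = 1.500 × (2.927/0.51)².
n₁ = 1.500 × 32.94 = 49.4.
Round up: n₁ = 50, giving n₂ = 2 × 50 = 100.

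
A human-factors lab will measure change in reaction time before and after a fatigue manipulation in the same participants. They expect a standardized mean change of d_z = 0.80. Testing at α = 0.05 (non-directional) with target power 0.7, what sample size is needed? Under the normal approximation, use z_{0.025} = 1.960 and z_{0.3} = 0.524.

For a paired (one-sample on differences) test: n = ((z_{α/2} + z_β) / d)².
z_{α/2} + z_β = 1.960 + 0.524 = 2.484.
n = (2.484 / 0.80)² = 3.105² = 9.64.
Round up.

n = 10 pairs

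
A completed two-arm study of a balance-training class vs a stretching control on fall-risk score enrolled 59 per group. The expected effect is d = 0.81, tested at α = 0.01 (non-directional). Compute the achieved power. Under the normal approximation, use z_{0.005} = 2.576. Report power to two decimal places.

power ≈ 0.97

For two equal groups, power = Φ(d·√(n/2) − z_{α/2}).
d·√(n/2) = 0.81 × √(59/2) = 0.81 × 5.431 = 4.399.
z_β = 4.399 − 2.576 = 1.823.
Power = Φ(1.823) = 0.966.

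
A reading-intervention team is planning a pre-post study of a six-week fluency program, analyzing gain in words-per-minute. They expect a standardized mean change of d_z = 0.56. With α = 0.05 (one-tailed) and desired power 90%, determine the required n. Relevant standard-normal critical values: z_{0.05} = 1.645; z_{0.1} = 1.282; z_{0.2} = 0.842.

n = 28 pairs

For a paired (one-sample on differences) test: n = ((z_{α} + z_β) / d)².
z_{α} + z_β = 1.645 + 1.282 = 2.927.
n = (2.927 / 0.56)² = 5.227² = 27.32.
Round up.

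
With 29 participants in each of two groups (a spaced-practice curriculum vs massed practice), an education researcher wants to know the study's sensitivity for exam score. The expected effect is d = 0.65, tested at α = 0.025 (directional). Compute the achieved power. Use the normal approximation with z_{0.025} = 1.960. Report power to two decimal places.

For two equal groups, power = Φ(d·√(n/2) − z_{α}).
d·√(n/2) = 0.65 × √(29/2) = 0.65 × 3.808 = 2.475.
z_β = 2.475 − 1.960 = 0.515.
Power = Φ(0.515) = 0.697.

power ≈ 0.70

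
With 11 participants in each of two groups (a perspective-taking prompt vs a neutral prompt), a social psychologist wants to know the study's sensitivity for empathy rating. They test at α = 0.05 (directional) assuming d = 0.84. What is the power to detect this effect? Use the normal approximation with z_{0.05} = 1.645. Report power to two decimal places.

For two equal groups, power = Φ(d·√(n/2) − z_{α}).
d·√(n/2) = 0.84 × √(11/2) = 0.84 × 2.345 = 1.970.
z_β = 1.970 − 1.645 = 0.325.
Power = Φ(0.325) = 0.627.

power ≈ 0.63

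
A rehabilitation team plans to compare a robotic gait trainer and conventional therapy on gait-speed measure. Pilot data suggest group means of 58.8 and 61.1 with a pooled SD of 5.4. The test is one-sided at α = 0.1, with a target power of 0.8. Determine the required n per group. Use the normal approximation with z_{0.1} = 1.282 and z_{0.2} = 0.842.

n = 50 per group

Cohen's d = |M₁ − M₂| / SD_pooled = |58.8 − 61.1| / 5.4 = 2.3 / 5.4 = 0.426.
For two independent groups with equal n: n = 2·((z_{α} + z_β) / d)².
z_{α} + z_β = 1.282 + 0.842 = 2.124.
n = 2 × (2.124 / 0.426)² = 2 × 4.986² = 2 × 24.86 = 49.7.
Round up to the next whole participant.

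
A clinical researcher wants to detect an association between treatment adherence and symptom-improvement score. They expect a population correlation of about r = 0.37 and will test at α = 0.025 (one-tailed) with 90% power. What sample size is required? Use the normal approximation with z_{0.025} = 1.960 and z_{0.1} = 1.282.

Fisher's z: C = ½·ln((1+r)/(1−r)) = ½·ln(2.1746) = 0.3884.
n = ((z_{α} + z_β)/C)² + 3.
(1.960 + 1.282) / 0.3884 = 3.242 / 0.3884 = 8.347.
n = 8.347² + 3 = 69.67 + 3 = 72.7.
Round up.

n = 73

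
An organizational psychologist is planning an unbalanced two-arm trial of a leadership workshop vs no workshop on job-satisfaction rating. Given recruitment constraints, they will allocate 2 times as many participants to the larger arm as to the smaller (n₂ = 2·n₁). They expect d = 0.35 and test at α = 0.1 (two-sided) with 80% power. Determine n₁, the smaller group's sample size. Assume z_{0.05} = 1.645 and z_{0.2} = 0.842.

With allocation ratio k = n₂/n₁ = 2, Var(x̄₁−x̄₂) = σ²(1/n₁ + 1/(k·n₁)) = σ²·(k+1)/(k·n₁).
So n₁ = (1 + 1/k)·((z_{α/2} + z_β)/d)² = 1.500 × (2.487/0.35)².
n₁ = 1.500 × 50.49 = 75.7.
Round up: n₁ = 76, giving n₂ = 2 × 76 = 152.

n₁ = 76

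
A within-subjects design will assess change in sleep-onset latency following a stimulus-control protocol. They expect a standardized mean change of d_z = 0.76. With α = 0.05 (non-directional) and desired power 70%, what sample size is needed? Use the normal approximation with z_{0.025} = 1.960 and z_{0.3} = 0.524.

For a paired (one-sample on differences) test: n = ((z_{α/2} + z_β) / d)².
z_{α/2} + z_β = 1.960 + 0.524 = 2.484.
n = (2.484 / 0.76)² = 3.268² = 10.68.
Round up.

n = 11 pairs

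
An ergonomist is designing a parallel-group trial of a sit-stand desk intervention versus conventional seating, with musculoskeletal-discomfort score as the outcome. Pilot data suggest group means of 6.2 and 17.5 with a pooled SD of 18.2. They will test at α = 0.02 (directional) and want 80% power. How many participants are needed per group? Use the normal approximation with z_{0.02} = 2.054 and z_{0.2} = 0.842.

Cohen's d = |M₁ − M₂| / SD_pooled = |6.2 − 17.5| / 18.2 = 11.3 / 18.2 = 0.621.
For two independent groups with equal n: n = 2·((z_{α} + z_β) / d)².
z_{α} + z_β = 2.054 + 0.842 = 2.896.
n = 2 × (2.896 / 0.621)² = 2 × 4.663² = 2 × 21.75 = 43.5.
Round up to the next whole participant.

n = 44 per group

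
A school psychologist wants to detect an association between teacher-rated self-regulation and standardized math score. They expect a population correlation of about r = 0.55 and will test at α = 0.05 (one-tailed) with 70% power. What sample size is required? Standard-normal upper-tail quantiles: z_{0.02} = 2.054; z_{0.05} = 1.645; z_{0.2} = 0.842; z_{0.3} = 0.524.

n = 16

Fisher's z: C = ½·ln((1+r)/(1−r)) = ½·ln(3.4444) = 0.6184.
n = ((z_{α} + z_β)/C)² + 3.
(1.645 + 0.524) / 0.6184 = 2.169 / 0.6184 = 3.507.
n = 3.507² + 3 = 12.30 + 3 = 15.3.
Round up.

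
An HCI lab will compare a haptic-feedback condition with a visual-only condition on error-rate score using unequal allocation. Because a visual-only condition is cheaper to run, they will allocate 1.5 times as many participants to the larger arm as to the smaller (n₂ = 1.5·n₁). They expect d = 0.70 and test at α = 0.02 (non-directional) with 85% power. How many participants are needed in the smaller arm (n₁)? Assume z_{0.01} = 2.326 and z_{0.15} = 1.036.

n₁ = 39

With allocation ratio k = n₂/n₁ = 1.5, Var(x̄₁−x̄₂) = σ²(1/n₁ + 1/(k·n₁)) = σ²·(k+1)/(k·n₁).
So n₁ = (1 + 1/k)·((z_{α/2} + z_β)/d)² = 1.667 × (3.362/0.70)².
n₁ = 1.667 × 23.07 = 38.4.
Round up: n₁ = 39, giving n₂ = ⌈1.5 × 39⌉ = ⌈58.5⌉ = 59.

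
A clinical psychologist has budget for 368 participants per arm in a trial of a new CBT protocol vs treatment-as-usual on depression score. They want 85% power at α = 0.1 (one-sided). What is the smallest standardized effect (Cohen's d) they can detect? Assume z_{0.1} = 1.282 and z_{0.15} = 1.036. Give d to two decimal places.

For two independent groups of n = 368 each: d_min = (z_{α} + z_β)·√(2/n).
z-sum = 1.282 + 1.036 = 2.318.
d_min = 2.318 × √(2/368) = 2.318 × 0.0737 = 0.171.

d_min ≈ 0.17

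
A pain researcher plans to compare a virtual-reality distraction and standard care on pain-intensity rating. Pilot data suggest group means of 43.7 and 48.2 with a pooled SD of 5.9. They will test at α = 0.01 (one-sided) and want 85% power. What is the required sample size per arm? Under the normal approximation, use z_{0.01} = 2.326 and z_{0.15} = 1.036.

Cohen's d = |M₁ − M₂| / SD_pooled = |43.7 − 48.2| / 5.9 = 4.5 / 5.9 = 0.763.
For two independent groups with equal n: n = 2·((z_{α} + z_β) / d)².
z_{α} + z_β = 2.326 + 1.036 = 3.362.
n = 2 × (3.362 / 0.763)² = 2 × 4.406² = 2 × 19.42 = 38.8.
Round up to the next whole participant.

n = 39 per group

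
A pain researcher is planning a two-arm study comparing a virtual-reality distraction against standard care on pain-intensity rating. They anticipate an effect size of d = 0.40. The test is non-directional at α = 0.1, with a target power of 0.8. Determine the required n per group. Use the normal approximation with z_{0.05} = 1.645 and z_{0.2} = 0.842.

For two independent groups with equal n: n = 2·((z_{α/2} + z_β) / d)².
z_{α/2} + z_β = 1.645 + 0.842 = 2.487.
n = 2 × (2.487 / 0.40)² = 2 × 6.218² = 2 × 38.66 = 77.3.
Round up to the next whole participant.

n = 78 per group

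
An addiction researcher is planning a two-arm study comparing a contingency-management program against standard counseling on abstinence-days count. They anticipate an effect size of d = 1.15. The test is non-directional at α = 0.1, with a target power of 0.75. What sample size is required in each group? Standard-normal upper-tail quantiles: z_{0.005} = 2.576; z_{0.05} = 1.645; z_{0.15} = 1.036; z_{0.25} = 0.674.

For two independent groups with equal n: n = 2·((z_{α/2} + z_β) / d)².
z_{α/2} + z_β = 1.645 + 0.674 = 2.319.
n = 2 × (2.319 / 1.15)² = 2 × 2.017² = 2 × 4.07 = 8.1.
Round up to the next whole participant.

n = 9 per group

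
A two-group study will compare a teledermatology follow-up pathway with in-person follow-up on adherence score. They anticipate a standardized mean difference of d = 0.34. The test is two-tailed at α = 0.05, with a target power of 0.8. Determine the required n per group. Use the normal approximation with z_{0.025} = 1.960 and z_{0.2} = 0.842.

For two independent groups with equal n: n = 2·((z_{α/2} + z_β) / d)².
z_{α/2} + z_β = 1.960 + 0.842 = 2.802.
n = 2 × (2.802 / 0.34)² = 2 × 8.241² = 2 × 67.92 = 135.8.
Round up to the next whole participant.

n = 136 per group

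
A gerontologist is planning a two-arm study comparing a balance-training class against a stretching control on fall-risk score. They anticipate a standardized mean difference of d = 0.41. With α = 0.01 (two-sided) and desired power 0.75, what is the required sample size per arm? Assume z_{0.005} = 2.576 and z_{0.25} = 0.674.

n = 126 per group

For two independent groups with equal n: n = 2·((z_{α/2} + z_β) / d)².
z_{α/2} + z_β = 2.576 + 0.674 = 3.250.
n = 2 × (3.250 / 0.41)² = 2 × 7.927² = 2 × 62.83 = 125.7.
Round up to the next whole participant.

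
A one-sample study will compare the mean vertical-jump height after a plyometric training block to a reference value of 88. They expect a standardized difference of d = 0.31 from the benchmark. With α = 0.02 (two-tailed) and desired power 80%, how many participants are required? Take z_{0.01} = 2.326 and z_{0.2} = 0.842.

n = 105

For a one-sample test: n = ((z_{α/2} + z_β) / d)².
z_{α/2} + z_β = 2.326 + 0.842 = 3.168.
n = (3.168 / 0.31)² = 10.219² = 104.44.
Round up.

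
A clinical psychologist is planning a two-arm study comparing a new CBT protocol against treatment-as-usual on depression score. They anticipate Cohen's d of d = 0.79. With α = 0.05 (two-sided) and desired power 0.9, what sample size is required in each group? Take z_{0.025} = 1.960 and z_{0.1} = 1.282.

For two independent groups with equal n: n = 2·((z_{α/2} + z_β) / d)².
z_{α/2} + z_β = 1.960 + 1.282 = 3.242.
n = 2 × (3.242 / 0.79)² = 2 × 4.104² = 2 × 16.84 = 33.7.
Round up to the next whole participant.

n = 34 per group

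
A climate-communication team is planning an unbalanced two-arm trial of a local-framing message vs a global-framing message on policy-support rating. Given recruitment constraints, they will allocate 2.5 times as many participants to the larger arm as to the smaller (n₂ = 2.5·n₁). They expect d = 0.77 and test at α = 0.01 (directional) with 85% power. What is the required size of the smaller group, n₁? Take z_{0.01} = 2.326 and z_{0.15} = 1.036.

With allocation ratio k = n₂/n₁ = 2.5, Var(x̄₁−x̄₂) = σ²(1/n₁ + 1/(k·n₁)) = σ²·(k+1)/(k·n₁).
So n₁ = (1 + 1/k)·((z_{α} + z_β)/d)² = 1.400 × (3.362/0.77)².
n₁ = 1.400 × 19.06 = 26.7.
Round up: n₁ = 27, giving n₂ = ⌈2.5 × 27⌉ = ⌈67.5⌉ = 68.

n₁ = 27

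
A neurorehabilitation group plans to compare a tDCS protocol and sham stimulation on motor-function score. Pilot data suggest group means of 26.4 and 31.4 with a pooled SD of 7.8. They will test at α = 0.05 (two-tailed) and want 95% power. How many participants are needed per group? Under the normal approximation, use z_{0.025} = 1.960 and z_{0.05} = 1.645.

Cohen's d = |M₁ − M₂| / SD_pooled = |26.4 − 31.4| / 7.8 = 5.0 / 7.8 = 0.641.
For two independent groups with equal n: n = 2·((z_{α/2} + z_β) / d)².
z_{α/2} + z_β = 1.960 + 1.645 = 3.605.
n = 2 × (3.605 / 0.641)² = 2 × 5.624² = 2 × 31.63 = 63.3.
Round up to the next whole participant.

n = 64 per group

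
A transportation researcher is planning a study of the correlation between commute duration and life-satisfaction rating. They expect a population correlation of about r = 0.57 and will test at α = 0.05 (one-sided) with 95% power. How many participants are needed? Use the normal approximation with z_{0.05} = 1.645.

n = 29

Fisher's z: C = ½·ln((1+r)/(1−r)) = ½·ln(3.6512) = 0.6475.
n = ((z_{α} + z_β)/C)² + 3.
(1.645 + 1.645) / 0.6475 = 3.290 / 0.6475 = 5.081.
n = 5.081² + 3 = 25.82 + 3 = 28.8.
Round up.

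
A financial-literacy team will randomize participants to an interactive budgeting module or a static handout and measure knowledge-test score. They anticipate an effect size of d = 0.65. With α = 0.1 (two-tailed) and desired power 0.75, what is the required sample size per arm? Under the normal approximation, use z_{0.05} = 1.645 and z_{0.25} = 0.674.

n = 26 per group

For two independent groups with equal n: n = 2·((z_{α/2} + z_β) / d)².
z_{α/2} + z_β = 1.645 + 0.674 = 2.319.
n = 2 × (2.319 / 0.65)² = 2 × 3.568² = 2 × 12.73 = 25.5.
Round up to the next whole participant.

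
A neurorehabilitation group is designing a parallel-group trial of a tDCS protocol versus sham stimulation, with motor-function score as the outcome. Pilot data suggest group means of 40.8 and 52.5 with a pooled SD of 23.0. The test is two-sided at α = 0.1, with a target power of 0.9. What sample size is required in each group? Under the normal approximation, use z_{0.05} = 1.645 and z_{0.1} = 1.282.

Cohen's d = |M₁ − M₂| / SD_pooled = |40.8 − 52.5| / 23.0 = 11.7 / 23.0 = 0.509.
For two independent groups with equal n: n = 2·((z_{α/2} + z_β) / d)².
z_{α/2} + z_β = 1.645 + 1.282 = 2.927.
n = 2 × (2.927 / 0.509)² = 2 × 5.750² = 2 × 33.07 = 66.1.
Round up to the next whole participant.

n = 67 per group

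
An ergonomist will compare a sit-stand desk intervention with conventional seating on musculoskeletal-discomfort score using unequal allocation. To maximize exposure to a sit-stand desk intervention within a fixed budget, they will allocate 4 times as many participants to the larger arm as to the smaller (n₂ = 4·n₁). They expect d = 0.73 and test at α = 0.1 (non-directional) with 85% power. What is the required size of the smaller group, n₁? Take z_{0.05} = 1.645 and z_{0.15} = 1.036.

n₁ = 17

With allocation ratio k = n₂/n₁ = 4, Var(x̄₁−x̄₂) = σ²(1/n₁ + 1/(k·n₁)) = σ²·(k+1)/(k·n₁).
So n₁ = (1 + 1/k)·((z_{α/2} + z_β)/d)² = 1.250 × (2.681/0.73)².
n₁ = 1.250 × 13.49 = 16.9.
Round up: n₁ = 17, giving n₂ = 4 × 17 = 68.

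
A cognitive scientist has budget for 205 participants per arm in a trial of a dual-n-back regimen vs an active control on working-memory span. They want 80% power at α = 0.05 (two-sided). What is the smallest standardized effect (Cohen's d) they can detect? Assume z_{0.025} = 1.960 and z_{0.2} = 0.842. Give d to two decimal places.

For two independent groups of n = 205 each: d_min = (z_{α/2} + z_β)·√(2/n).
z-sum = 1.960 + 0.842 = 2.802.
d_min = 2.802 × √(2/205) = 2.802 × 0.0988 = 0.277.

d_min ≈ 0.28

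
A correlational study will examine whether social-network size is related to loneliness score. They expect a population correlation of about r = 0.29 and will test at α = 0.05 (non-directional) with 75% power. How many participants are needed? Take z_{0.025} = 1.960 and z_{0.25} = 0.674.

n = 81

Fisher's z: C = ½·ln((1+r)/(1−r)) = ½·ln(1.8169) = 0.2986.
n = ((z_{α/2} + z_β)/C)² + 3.
(1.960 + 0.674) / 0.2986 = 2.634 / 0.2986 = 8.821.
n = 8.821² + 3 = 77.81 + 3 = 80.8.
Round up.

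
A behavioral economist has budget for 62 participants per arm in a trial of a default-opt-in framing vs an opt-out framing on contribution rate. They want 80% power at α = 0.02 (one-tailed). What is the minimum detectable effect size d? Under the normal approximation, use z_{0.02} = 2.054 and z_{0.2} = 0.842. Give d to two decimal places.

d_min ≈ 0.52

For two independent groups of n = 62 each: d_min = (z_{α} + z_β)·√(2/n).
z-sum = 2.054 + 0.842 = 2.896.
d_min = 2.896 × √(2/62) = 2.896 × 0.1796 = 0.520.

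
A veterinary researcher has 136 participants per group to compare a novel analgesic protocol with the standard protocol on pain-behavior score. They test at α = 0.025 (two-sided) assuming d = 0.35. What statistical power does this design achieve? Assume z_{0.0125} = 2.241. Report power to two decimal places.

For two equal groups, power = Φ(d·√(n/2) − z_{α/2}).
d·√(n/2) = 0.35 × √(136/2) = 0.35 × 8.246 = 2.886.
z_β = 2.886 − 2.241 = 0.645.
Power = Φ(0.645) = 0.741.

power ≈ 0.74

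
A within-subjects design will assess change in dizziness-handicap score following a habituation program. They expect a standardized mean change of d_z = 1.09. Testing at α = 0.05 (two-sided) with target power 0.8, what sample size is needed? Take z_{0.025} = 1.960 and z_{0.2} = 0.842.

n = 7 pairs

For a paired (one-sample on differences) test: n = ((z_{α/2} + z_β) / d)².
z_{α/2} + z_β = 1.960 + 0.842 = 2.802.
n = (2.802 / 1.09)² = 2.571² = 6.61.
Round up.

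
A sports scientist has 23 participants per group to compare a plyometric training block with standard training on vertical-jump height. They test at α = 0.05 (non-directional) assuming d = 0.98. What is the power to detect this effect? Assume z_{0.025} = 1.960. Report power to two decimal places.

power ≈ 0.91

For two equal groups, power = Φ(d·√(n/2) − z_{α/2}).
d·√(n/2) = 0.98 × √(23/2) = 0.98 × 3.391 = 3.323.
z_β = 3.323 − 1.960 = 1.363.
Power = Φ(1.363) = 0.914.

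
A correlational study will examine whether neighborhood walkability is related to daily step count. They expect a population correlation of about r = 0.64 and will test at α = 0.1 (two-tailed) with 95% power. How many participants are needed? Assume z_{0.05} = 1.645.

Fisher's z: C = ½·ln((1+r)/(1−r)) = ½·ln(4.5556) = 0.7582.
n = ((z_{α/2} + z_β)/C)² + 3.
(1.645 + 1.645) / 0.7582 = 3.290 / 0.7582 = 4.339.
n = 4.339² + 3 = 18.83 + 3 = 21.8.
Round up.

n = 22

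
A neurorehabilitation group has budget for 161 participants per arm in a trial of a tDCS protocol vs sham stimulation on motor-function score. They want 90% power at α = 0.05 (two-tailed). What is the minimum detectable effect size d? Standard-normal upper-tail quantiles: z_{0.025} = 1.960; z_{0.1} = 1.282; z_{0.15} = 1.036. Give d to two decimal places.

For two independent groups of n = 161 each: d_min = (z_{α/2} + z_β)·√(2/n).
z-sum = 1.960 + 1.282 = 3.242.
d_min = 3.242 × √(2/161) = 3.242 × 0.1115 = 0.361.

d_min ≈ 0.36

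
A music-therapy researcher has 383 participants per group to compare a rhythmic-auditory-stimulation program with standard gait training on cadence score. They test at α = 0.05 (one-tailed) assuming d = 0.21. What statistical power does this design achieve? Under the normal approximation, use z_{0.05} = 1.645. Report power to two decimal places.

power ≈ 0.90

For two equal groups, power = Φ(d·√(n/2) − z_{α}).
d·√(n/2) = 0.21 × √(383/2) = 0.21 × 13.838 = 2.906.
z_β = 2.906 − 1.645 = 1.261.
Power = Φ(1.261) = 0.896.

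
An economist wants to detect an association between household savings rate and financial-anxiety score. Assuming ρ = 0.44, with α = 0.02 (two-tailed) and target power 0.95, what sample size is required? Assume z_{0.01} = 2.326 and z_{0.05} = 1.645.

n = 74

Fisher's z: C = ½·ln((1+r)/(1−r)) = ½·ln(2.5714) = 0.4722.
n = ((z_{α/2} + z_β)/C)² + 3.
(2.326 + 1.645) / 0.4722 = 3.971 / 0.4722 = 8.410.
n = 8.410² + 3 = 70.72 + 3 = 73.7.
Round up.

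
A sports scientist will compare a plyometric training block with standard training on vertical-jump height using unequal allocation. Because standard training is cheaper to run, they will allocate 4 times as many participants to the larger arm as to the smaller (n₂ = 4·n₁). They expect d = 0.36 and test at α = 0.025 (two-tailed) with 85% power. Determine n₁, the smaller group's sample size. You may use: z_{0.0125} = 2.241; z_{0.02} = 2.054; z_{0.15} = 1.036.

With allocation ratio k = n₂/n₁ = 4, Var(x̄₁−x̄₂) = σ²(1/n₁ + 1/(k·n₁)) = σ²·(k+1)/(k·n₁).
So n₁ = (1 + 1/k)·((z_{α/2} + z_β)/d)² = 1.250 × (3.277/0.36)².
n₁ = 1.250 × 82.86 = 103.6.
Round up: n₁ = 104, giving n₂ = 4 × 104 = 416.

n₁ = 104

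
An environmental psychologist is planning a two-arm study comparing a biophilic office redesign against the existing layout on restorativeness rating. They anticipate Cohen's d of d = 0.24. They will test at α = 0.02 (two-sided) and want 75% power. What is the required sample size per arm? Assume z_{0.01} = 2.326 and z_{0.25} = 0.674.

n = 313 per group

For two independent groups with equal n: n = 2·((z_{α/2} + z_β) / d)².
z_{α/2} + z_β = 2.326 + 0.674 = 3.000.
n = 2 × (3.000 / 0.24)² = 2 × 12.500² = 2 × 156.25 = 312.5.
Round up to the next whole participant.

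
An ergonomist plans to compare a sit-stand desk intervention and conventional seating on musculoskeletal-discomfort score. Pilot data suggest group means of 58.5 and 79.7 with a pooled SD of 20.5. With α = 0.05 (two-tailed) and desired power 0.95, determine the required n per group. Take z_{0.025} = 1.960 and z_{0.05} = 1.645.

n = 25 per group

Cohen's d = |M₁ − M₂| / SD_pooled = |58.5 − 79.7| / 20.5 = 21.2 / 20.5 = 1.034.
For two independent groups with equal n: n = 2·((z_{α/2} + z_β) / d)².
z_{α/2} + z_β = 1.960 + 1.645 = 3.605.
n = 2 × (3.605 / 1.034)² = 2 × 3.486² = 2 × 12.16 = 24.3.
Round up to the next whole participant.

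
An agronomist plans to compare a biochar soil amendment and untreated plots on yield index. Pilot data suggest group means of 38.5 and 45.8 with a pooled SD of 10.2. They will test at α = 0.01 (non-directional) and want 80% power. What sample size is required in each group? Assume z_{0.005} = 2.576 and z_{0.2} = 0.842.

n = 46 per group

Cohen's d = |M₁ − M₂| / SD_pooled = |38.5 − 45.8| / 10.2 = 7.3 / 10.2 = 0.716.
For two independent groups with equal n: n = 2·((z_{α/2} + z_β) / d)².
z_{α/2} + z_β = 2.576 + 0.842 = 3.418.
n = 2 × (3.418 / 0.716)² = 2 × 4.774² = 2 × 22.79 = 45.6.
Round up to the next whole participant.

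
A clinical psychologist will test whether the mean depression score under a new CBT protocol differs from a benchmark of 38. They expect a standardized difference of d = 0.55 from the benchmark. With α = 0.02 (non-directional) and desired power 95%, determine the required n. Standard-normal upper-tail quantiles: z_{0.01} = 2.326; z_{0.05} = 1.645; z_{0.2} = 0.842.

For a one-sample test: n = ((z_{α/2} + z_β) / d)².
z_{α/2} + z_β = 2.326 + 1.645 = 3.971.
n = (3.971 / 0.55)² = 7.220² = 52.13.
Round up.

n = 53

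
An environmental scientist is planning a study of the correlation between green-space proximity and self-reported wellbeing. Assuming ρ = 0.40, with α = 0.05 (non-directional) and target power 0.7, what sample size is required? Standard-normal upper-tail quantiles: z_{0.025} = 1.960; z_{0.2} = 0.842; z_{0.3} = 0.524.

Fisher's z: C = ½·ln((1+r)/(1−r)) = ½·ln(2.3333) = 0.4236.
n = ((z_{α/2} + z_β)/C)² + 3.
(1.960 + 0.524) / 0.4236 = 2.484 / 0.4236 = 5.864.
n = 5.864² + 3 = 34.39 + 3 = 37.4.
Round up.

n = 38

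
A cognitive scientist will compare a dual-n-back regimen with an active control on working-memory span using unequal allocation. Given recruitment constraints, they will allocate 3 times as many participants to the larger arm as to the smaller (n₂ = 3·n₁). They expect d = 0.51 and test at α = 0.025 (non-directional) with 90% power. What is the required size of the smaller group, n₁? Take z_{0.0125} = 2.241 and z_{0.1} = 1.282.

With allocation ratio k = n₂/n₁ = 3, Var(x̄₁−x̄₂) = σ²(1/n₁ + 1/(k·n₁)) = σ²·(k+1)/(k·n₁).
So n₁ = (1 + 1/k)·((z_{α/2} + z_β)/d)² = 1.333 × (3.523/0.51)².
n₁ = 1.333 × 47.72 = 63.6.
Round up: n₁ = 64, giving n₂ = 3 × 64 = 192.

n₁ = 64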